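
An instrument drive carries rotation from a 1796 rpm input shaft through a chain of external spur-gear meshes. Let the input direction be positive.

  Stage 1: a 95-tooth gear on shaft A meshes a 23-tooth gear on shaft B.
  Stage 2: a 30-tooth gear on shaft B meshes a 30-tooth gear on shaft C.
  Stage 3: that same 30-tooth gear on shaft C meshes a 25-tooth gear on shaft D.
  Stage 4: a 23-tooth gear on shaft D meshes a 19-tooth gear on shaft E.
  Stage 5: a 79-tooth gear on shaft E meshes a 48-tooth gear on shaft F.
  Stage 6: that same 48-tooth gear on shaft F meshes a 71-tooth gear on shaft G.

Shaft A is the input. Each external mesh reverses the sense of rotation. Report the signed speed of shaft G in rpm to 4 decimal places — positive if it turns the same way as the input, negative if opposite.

Stage 1 [95T→23T]: ω = 1796.0000×95/23 = 7418.2609 rpm, dir flips to −; running = −7418.2609
Stage 2 [30T→30T]: ω = 7418.2609×30/30 = 7418.2609 rpm, dir flips to +; running = +7418.2609
Stage 3 [30T→25T]: ω = 7418.2609×30/25 = 8901.9130 rpm, dir flips to −; running = −8901.9130
Stage 4 [23T→19T]: ω = 8901.9130×23/19 = 10776.0000 rpm, dir flips to +; running = +10776.0000
Stage 5 [79T→48T]: ω = 10776.0000×79/48 = 17735.5000 rpm, dir flips to −; running = −17735.5000
Stage 6 [48T→71T]: ω = 17735.5000×48/71 = 11990.1972 rpm, dir flips to +; running = +11990.1972

+11990.1972 rpm (same as input, |ω| = 11990.1972 rpm)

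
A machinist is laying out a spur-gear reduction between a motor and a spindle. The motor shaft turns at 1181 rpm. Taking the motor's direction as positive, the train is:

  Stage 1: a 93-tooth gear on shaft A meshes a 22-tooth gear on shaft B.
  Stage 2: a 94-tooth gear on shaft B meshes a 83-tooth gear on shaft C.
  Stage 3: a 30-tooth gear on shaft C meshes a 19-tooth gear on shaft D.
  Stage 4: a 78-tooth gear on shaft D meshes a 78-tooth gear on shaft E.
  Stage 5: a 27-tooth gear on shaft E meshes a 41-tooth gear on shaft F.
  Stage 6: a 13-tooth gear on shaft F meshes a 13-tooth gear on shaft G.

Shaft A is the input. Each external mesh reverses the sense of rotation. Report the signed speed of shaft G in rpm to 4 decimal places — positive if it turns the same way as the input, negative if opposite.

+5879.0545 rpm (same as input, |ω| = 5879.0545 rpm)

Stage 1 [93T→22T]: ω = 1181.0000×93/22 = 4992.4091 rpm, dir flips to −; running = −4992.4091
Stage 2 [94T→83T]: ω = 4992.4091×94/83 = 5654.0537 rpm, dir flips to +; running = +5654.0537
Stage 3 [30T→19T]: ω = 5654.0537×30/19 = 8927.4532 rpm, dir flips to −; running = −8927.4532
Stage 4 [78T→78T]: ω = 8927.4532×78/78 = 8927.4532 rpm, dir flips to +; running = +8927.4532
Stage 5 [27T→41T]: ω = 8927.4532×27/41 = 5879.0545 rpm, dir flips to −; running = −5879.0545
Stage 6 [13T→13T]: ω = 5879.0545×13/13 = 5879.0545 rpm, dir flips to +; running = +5879.0545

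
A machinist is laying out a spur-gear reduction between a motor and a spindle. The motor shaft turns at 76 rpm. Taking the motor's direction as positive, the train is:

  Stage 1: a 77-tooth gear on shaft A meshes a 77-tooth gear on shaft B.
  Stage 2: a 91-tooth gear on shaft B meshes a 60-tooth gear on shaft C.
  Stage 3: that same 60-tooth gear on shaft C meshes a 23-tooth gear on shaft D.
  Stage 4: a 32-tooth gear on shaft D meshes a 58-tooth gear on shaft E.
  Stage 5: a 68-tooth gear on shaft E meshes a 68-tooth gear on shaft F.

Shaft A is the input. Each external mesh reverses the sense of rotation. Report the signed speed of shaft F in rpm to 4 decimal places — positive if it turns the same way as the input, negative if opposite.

Stage 1 [77T→77T]: ω = 76.0000×77/77 = 76.0000 rpm, dir flips to −; running = −76.0000
Stage 2 [91T→60T]: ω = 76.0000×91/60 = 115.2667 rpm, dir flips to +; running = +115.2667
Stage 3 [60T→23T]: ω = 115.2667×60/23 = 300.6957 rpm, dir flips to −; running = −300.6957
Stage 4 [32T→58T]: ω = 300.6957×32/58 = 165.9010 rpm, dir flips to +; running = +165.9010
Stage 5 [68T→68T]: ω = 165.9010×68/68 = 165.9010 rpm, dir flips to −; running = −165.9010

-165.9010 rpm (opposite to input, |ω| = 165.9010 rpm)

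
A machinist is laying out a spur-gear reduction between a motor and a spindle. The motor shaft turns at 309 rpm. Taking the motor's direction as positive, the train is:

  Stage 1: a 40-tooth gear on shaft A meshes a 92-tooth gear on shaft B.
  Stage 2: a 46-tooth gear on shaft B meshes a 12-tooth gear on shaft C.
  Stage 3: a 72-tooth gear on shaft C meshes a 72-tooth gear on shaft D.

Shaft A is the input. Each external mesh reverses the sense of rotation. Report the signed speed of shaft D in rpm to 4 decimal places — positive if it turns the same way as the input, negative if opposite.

-515.0000 rpm (opposite to input, |ω| = 515.0000 rpm)

Stage 1 [40T→92T]: ω = 309.0000×40/92 = 134.3478 rpm, dir flips to −; running = −134.3478
Stage 2 [46T→12T]: ω = 134.3478×46/12 = 515.0000 rpm, dir flips to +; running = +515.0000
Stage 3 [72T→72T]: ω = 515.0000×72/72 = 515.0000 rpm, dir flips to −; running = −515.0000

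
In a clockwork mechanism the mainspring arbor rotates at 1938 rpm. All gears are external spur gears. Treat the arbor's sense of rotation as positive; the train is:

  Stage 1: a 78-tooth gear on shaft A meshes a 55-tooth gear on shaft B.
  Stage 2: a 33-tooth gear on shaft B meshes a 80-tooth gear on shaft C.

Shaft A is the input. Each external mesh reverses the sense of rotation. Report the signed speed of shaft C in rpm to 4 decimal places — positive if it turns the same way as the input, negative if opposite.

+1133.7300 rpm (same as input, |ω| = 1133.7300 rpm)

Stage 1 [78T→55T]: ω = 1938.0000×78/55 = 2748.4364 rpm, dir flips to −; running = −2748.4364
Stage 2 [33T→80T]: ω = 2748.4364×33/80 = 1133.7300 rpm, dir flips to +; running = +1133.7300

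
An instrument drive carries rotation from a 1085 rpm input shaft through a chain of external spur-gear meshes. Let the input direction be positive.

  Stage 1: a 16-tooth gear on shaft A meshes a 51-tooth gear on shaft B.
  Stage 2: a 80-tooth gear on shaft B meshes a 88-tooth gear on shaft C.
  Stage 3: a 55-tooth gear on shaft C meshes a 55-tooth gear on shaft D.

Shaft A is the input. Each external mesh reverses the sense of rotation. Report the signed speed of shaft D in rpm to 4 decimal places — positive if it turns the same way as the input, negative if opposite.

-309.4474 rpm (opposite to input, |ω| = 309.4474 rpm)

Stage 1 [16T→51T]: ω = 1085.0000×16/51 = 340.3922 rpm, dir flips to −; running = −340.3922
Stage 2 [80T→88T]: ω = 340.3922×80/88 = 309.4474 rpm, dir flips to +; running = +309.4474
Stage 3 [55T→55T]: ω = 309.4474×55/55 = 309.4474 rpm, dir flips to −; running = −309.4474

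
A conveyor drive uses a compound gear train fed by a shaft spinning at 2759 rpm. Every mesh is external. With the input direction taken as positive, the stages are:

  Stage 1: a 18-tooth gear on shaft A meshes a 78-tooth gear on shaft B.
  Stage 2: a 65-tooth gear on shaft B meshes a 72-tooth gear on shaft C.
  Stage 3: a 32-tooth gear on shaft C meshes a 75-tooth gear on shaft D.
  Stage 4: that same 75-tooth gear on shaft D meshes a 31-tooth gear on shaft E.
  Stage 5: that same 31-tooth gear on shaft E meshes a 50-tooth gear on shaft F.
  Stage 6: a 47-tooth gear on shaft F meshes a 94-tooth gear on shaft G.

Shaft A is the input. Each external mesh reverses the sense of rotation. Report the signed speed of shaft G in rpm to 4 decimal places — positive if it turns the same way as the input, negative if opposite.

+183.9333 rpm (same as input, |ω| = 183.9333 rpm)

Stage 1 [18T→78T]: ω = 2759.0000×18/78 = 636.6923 rpm, dir flips to −; running = −636.6923
Stage 2 [65T→72T]: ω = 636.6923×65/72 = 574.7917 rpm, dir flips to +; running = +574.7917
Stage 3 [32T→75T]: ω = 574.7917×32/75 = 245.2444 rpm, dir flips to −; running = −245.2444
Stage 4 [75T→31T]: ω = 245.2444×75/31 = 593.3333 rpm, dir flips to +; running = +593.3333
Stage 5 [31T→50T]: ω = 593.3333×31/50 = 367.8667 rpm, dir flips to −; running = −367.8667
Stage 6 [47T→94T]: ω = 367.8667×47/94 = 183.9333 rpm, dir flips to +; running = +183.9333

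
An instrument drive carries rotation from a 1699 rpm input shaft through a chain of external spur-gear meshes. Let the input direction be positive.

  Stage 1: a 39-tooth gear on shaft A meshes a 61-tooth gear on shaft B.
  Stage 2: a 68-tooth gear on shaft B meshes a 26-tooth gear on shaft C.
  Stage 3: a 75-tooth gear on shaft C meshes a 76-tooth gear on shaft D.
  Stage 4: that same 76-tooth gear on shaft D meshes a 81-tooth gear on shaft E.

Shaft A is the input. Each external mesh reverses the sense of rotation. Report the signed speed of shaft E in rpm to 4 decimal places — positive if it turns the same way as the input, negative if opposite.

+2630.5100 rpm (same as input, |ω| = 2630.5100 rpm)

Stage 1 [39T→61T]: ω = 1699.0000×39/61 = 1086.2459 rpm, dir flips to −; running = −1086.2459
Stage 2 [68T→26T]: ω = 1086.2459×68/26 = 2840.9508 rpm, dir flips to +; running = +2840.9508
Stage 3 [75T→76T]: ω = 2840.9508×75/76 = 2803.5699 rpm, dir flips to −; running = −2803.5699
Stage 4 [76T→81T]: ω = 2803.5699×76/81 = 2630.5100 rpm, dir flips to +; running = +2630.5100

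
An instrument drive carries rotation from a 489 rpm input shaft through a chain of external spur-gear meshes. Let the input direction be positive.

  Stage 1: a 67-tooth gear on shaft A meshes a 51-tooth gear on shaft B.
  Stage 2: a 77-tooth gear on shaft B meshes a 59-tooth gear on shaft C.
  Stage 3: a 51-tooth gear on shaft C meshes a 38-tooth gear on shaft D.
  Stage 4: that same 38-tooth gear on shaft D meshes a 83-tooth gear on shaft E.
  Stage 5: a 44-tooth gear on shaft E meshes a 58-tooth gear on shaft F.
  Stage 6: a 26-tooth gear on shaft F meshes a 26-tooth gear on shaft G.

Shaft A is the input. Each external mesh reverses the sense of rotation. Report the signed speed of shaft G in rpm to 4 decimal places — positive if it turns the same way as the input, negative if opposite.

+390.8130 rpm (same as input, |ω| = 390.8130 rpm)

Stage 1 [67T→51T]: ω = 489.0000×67/51 = 642.4118 rpm, dir flips to −; running = −642.4118
Stage 2 [77T→59T]: ω = 642.4118×77/59 = 838.4018 rpm, dir flips to +; running = +838.4018
Stage 3 [51T→38T]: ω = 838.4018×51/38 = 1125.2235 rpm, dir flips to −; running = −1125.2235
Stage 4 [38T→83T]: ω = 1125.2235×38/83 = 515.1625 rpm, dir flips to +; running = +515.1625
Stage 5 [44T→58T]: ω = 515.1625×44/58 = 390.8130 rpm, dir flips to −; running = −390.8130
Stage 6 [26T→26T]: ω = 390.8130×26/26 = 390.8130 rpm, dir flips to +; running = +390.8130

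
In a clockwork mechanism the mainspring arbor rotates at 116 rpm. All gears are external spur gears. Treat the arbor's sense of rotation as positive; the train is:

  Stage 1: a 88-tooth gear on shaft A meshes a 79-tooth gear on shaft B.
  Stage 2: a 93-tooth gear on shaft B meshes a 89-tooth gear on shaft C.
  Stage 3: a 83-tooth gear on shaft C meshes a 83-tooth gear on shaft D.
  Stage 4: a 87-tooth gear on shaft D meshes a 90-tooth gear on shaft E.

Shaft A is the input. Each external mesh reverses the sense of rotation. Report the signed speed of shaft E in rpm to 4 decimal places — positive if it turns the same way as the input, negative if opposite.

Stage 1 [88T→79T]: ω = 116.0000×88/79 = 129.2152 rpm, dir flips to −; running = −129.2152
Stage 2 [93T→89T]: ω = 129.2152×93/89 = 135.0226 rpm, dir flips to +; running = +135.0226
Stage 3 [83T→83T]: ω = 135.0226×83/83 = 135.0226 rpm, dir flips to −; running = −135.0226
Stage 4 [87T→90T]: ω = 135.0226×87/90 = 130.5219 rpm, dir flips to +; running = +130.5219

+130.5219 rpm (same as input, |ω| = 130.5219 rpm)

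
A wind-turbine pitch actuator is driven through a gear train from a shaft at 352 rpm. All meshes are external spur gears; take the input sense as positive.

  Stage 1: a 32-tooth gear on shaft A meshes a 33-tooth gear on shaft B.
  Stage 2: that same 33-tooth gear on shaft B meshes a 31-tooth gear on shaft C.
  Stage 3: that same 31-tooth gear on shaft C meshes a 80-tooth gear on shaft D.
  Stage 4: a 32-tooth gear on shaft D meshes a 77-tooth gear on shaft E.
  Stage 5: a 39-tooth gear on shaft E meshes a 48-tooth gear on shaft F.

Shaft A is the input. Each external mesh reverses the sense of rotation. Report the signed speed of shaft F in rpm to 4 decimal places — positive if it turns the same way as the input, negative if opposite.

-47.5429 rpm (opposite to input, |ω| = 47.5429 rpm)

Stage 1 [32T→33T]: ω = 352.0000×32/33 = 341.3333 rpm, dir flips to −; running = −341.3333
Stage 2 [33T→31T]: ω = 341.3333×33/31 = 363.3548 rpm, dir flips to +; running = +363.3548
Stage 3 [31T→80T]: ω = 363.3548×31/80 = 140.8000 rpm, dir flips to −; running = −140.8000
Stage 4 [32T→77T]: ω = 140.8000×32/77 = 58.5143 rpm, dir flips to +; running = +58.5143
Stage 5 [39T→48T]: ω = 58.5143×39/48 = 47.5429 rpm, dir flips to −; running = −47.5429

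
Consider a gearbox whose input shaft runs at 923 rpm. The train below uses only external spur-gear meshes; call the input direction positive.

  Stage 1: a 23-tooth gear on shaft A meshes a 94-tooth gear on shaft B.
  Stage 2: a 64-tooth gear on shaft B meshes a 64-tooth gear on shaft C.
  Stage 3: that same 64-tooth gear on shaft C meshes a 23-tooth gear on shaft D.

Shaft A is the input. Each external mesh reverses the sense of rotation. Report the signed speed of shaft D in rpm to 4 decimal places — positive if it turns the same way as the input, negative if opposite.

Stage 1 [23T→94T]: ω = 923.0000×23/94 = 225.8404 rpm, dir flips to −; running = −225.8404
Stage 2 [64T→64T]: ω = 225.8404×64/64 = 225.8404 rpm, dir flips to +; running = +225.8404
Stage 3 [64T→23T]: ω = 225.8404×64/23 = 628.4255 rpm, dir flips to −; running = −628.4255

-628.4255 rpm (opposite to input, |ω| = 628.4255 rpm)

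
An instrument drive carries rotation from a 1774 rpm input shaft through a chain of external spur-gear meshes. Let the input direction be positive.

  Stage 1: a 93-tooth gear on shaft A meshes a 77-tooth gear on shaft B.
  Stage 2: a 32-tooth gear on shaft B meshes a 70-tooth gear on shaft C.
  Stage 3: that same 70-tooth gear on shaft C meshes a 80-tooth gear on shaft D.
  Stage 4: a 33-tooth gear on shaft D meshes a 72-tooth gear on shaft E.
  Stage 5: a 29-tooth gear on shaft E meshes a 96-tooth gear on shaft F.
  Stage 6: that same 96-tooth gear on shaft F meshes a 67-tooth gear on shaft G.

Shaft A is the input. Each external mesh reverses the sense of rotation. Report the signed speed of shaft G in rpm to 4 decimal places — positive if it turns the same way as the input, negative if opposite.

+170.0241 rpm (same as input, |ω| = 170.0241 rpm)

Stage 1 [93T→77T]: ω = 1774.0000×93/77 = 2142.6234 rpm, dir flips to −; running = −2142.6234
Stage 2 [32T→70T]: ω = 2142.6234×32/70 = 979.4850 rpm, dir flips to +; running = +979.4850
Stage 3 [70T→80T]: ω = 979.4850×70/80 = 857.0494 rpm, dir flips to −; running = −857.0494
Stage 4 [33T→72T]: ω = 857.0494×33/72 = 392.8143 rpm, dir flips to +; running = +392.8143
Stage 5 [29T→96T]: ω = 392.8143×29/96 = 118.6626 rpm, dir flips to −; running = −118.6626
Stage 6 [96T→67T]: ω = 118.6626×96/67 = 170.0241 rpm, dir flips to +; running = +170.0241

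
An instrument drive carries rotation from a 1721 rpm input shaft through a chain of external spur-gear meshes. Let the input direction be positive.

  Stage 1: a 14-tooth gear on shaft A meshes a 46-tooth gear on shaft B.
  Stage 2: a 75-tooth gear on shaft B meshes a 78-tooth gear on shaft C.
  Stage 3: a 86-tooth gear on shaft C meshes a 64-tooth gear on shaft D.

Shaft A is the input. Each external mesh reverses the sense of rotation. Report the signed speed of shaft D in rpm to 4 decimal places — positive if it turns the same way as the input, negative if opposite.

Stage 1 [14T→46T]: ω = 1721.0000×14/46 = 523.7826 rpm, dir flips to −; running = −523.7826
Stage 2 [75T→78T]: ω = 523.7826×75/78 = 503.6371 rpm, dir flips to +; running = +503.6371
Stage 3 [86T→64T]: ω = 503.6371×86/64 = 676.7624 rpm, dir flips to −; running = −676.7624

-676.7624 rpm (opposite to input, |ω| = 676.7624 rpm)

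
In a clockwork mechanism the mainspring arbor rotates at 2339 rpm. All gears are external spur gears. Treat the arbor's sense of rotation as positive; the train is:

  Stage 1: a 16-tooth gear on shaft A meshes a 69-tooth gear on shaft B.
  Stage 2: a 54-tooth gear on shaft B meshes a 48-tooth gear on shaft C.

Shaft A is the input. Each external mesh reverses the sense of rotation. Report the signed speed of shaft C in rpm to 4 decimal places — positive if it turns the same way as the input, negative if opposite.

+610.1739 rpm (same as input, |ω| = 610.1739 rpm)

Stage 1 [16T→69T]: ω = 2339.0000×16/69 = 542.3768 rpm, dir flips to −; running = −542.3768
Stage 2 [54T→48T]: ω = 542.3768×54/48 = 610.1739 rpm, dir flips to +; running = +610.1739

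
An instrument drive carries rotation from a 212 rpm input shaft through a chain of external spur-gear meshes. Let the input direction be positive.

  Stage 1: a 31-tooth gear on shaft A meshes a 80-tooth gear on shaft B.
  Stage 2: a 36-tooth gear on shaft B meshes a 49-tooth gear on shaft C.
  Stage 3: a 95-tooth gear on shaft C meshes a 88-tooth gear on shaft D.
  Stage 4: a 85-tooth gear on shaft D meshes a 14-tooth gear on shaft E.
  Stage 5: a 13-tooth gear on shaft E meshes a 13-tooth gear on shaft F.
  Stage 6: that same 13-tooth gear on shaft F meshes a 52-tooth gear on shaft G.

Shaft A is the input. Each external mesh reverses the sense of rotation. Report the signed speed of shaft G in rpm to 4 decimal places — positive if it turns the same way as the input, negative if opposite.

Stage 1 [31T→80T]: ω = 212.0000×31/80 = 82.1500 rpm, dir flips to −; running = −82.1500
Stage 2 [36T→49T]: ω = 82.1500×36/49 = 60.3551 rpm, dir flips to +; running = +60.3551
Stage 3 [95T→88T]: ω = 60.3551×95/88 = 65.1561 rpm, dir flips to −; running = −65.1561
Stage 4 [85T→14T]: ω = 65.1561×85/14 = 395.5905 rpm, dir flips to +; running = +395.5905
Stage 5 [13T→13T]: ω = 395.5905×13/13 = 395.5905 rpm, dir flips to −; running = −395.5905
Stage 6 [13T→52T]: ω = 395.5905×13/52 = 98.8976 rpm, dir flips to +; running = +98.8976

+98.8976 rpm (same as input, |ω| = 98.8976 rpm)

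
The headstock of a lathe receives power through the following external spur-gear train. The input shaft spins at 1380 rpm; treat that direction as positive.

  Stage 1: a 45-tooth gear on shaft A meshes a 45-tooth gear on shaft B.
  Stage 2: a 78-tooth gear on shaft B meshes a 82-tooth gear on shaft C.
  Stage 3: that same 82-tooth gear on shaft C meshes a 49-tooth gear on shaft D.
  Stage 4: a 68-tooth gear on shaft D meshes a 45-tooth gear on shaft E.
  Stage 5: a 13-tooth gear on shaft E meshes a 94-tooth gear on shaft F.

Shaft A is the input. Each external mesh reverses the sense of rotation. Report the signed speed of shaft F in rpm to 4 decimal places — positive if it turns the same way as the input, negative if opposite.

Stage 1 [45T→45T]: ω = 1380.0000×45/45 = 1380.0000 rpm, dir flips to −; running = −1380.0000
Stage 2 [78T→82T]: ω = 1380.0000×78/82 = 1312.6829 rpm, dir flips to +; running = +1312.6829
Stage 3 [82T→49T]: ω = 1312.6829×82/49 = 2196.7347 rpm, dir flips to −; running = −2196.7347
Stage 4 [68T→45T]: ω = 2196.7347×68/45 = 3319.5102 rpm, dir flips to +; running = +3319.5102
Stage 5 [13T→94T]: ω = 3319.5102×13/94 = 459.0812 rpm, dir flips to −; running = −459.0812

-459.0812 rpm (opposite to input, |ω| = 459.0812 rpm)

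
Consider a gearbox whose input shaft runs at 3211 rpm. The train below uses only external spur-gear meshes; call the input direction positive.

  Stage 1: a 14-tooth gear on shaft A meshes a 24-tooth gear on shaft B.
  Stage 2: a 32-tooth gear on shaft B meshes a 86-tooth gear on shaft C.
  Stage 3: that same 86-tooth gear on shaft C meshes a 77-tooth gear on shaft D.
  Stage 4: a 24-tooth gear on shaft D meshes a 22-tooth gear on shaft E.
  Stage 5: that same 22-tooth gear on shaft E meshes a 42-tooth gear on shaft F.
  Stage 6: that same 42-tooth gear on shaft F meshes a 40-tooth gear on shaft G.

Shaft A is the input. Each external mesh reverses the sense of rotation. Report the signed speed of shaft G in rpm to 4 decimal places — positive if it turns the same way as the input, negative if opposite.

+467.0545 rpm (same as input, |ω| = 467.0545 rpm)

Stage 1 [14T→24T]: ω = 3211.0000×14/24 = 1873.0833 rpm, dir flips to −; running = −1873.0833
Stage 2 [32T→86T]: ω = 1873.0833×32/86 = 696.9612 rpm, dir flips to +; running = +696.9612
Stage 3 [86T→77T]: ω = 696.9612×86/77 = 778.4242 rpm, dir flips to −; running = −778.4242
Stage 4 [24T→22T]: ω = 778.4242×24/22 = 849.1901 rpm, dir flips to +; running = +849.1901
Stage 5 [22T→42T]: ω = 849.1901×22/42 = 444.8139 rpm, dir flips to −; running = −444.8139
Stage 6 [42T→40T]: ω = 444.8139×42/40 = 467.0545 rpm, dir flips to +; running = +467.0545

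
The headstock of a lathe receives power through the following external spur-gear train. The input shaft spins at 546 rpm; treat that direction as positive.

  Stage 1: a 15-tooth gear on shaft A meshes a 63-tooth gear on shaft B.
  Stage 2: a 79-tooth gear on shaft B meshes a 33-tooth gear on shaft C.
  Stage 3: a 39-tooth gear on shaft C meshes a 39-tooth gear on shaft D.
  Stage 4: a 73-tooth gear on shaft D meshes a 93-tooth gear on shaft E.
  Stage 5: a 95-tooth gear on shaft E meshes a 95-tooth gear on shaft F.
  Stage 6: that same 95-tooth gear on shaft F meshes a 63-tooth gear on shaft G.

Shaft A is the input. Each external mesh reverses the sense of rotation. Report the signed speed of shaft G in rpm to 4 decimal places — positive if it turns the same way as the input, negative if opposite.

Stage 1 [15T→63T]: ω = 546.0000×15/63 = 130.0000 rpm, dir flips to −; running = −130.0000
Stage 2 [79T→33T]: ω = 130.0000×79/33 = 311.2121 rpm, dir flips to +; running = +311.2121
Stage 3 [39T→39T]: ω = 311.2121×39/39 = 311.2121 rpm, dir flips to −; running = −311.2121
Stage 4 [73T→93T]: ω = 311.2121×73/93 = 244.2848 rpm, dir flips to +; running = +244.2848
Stage 5 [95T→95T]: ω = 244.2848×95/95 = 244.2848 rpm, dir flips to −; running = −244.2848
Stage 6 [95T→63T]: ω = 244.2848×95/63 = 368.3659 rpm, dir flips to +; running = +368.3659

+368.3659 rpm (same as input, |ω| = 368.3659 rpm)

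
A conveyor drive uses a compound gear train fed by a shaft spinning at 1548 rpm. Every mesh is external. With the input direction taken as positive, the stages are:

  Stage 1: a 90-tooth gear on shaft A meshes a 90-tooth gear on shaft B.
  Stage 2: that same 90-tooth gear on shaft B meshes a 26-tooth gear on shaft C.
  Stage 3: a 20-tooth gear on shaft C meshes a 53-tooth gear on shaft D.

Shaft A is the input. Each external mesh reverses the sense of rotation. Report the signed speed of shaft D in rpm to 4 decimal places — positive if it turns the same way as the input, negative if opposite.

-2022.0610 rpm (opposite to input, |ω| = 2022.0610 rpm)

Stage 1 [90T→90T]: ω = 1548.0000×90/90 = 1548.0000 rpm, dir flips to −; running = −1548.0000
Stage 2 [90T→26T]: ω = 1548.0000×90/26 = 5358.4615 rpm, dir flips to +; running = +5358.4615
Stage 3 [20T→53T]: ω = 5358.4615×20/53 = 2022.0610 rpm, dir flips to −; running = −2022.0610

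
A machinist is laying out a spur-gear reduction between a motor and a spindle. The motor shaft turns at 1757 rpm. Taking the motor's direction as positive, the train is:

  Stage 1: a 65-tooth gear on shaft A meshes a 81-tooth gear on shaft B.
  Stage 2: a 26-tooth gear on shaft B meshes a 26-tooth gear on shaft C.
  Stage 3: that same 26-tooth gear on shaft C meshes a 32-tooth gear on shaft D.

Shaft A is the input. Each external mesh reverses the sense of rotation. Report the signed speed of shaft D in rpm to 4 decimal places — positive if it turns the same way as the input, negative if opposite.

-1145.5748 rpm (opposite to input, |ω| = 1145.5748 rpm)

Stage 1 [65T→81T]: ω = 1757.0000×65/81 = 1409.9383 rpm, dir flips to −; running = −1409.9383
Stage 2 [26T→26T]: ω = 1409.9383×26/26 = 1409.9383 rpm, dir flips to +; running = +1409.9383
Stage 3 [26T→32T]: ω = 1409.9383×26/32 = 1145.5748 rpm, dir flips to −; running = −1145.5748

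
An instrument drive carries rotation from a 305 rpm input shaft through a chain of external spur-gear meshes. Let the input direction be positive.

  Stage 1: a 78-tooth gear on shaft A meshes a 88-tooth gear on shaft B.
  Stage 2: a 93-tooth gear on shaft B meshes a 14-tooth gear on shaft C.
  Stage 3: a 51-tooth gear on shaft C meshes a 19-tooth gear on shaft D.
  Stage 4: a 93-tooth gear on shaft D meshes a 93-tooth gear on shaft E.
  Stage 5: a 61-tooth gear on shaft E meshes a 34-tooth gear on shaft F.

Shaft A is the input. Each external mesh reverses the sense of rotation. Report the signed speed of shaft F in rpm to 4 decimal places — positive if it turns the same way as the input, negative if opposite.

-8648.3683 rpm (opposite to input, |ω| = 8648.3683 rpm)

Stage 1 [78T→88T]: ω = 305.0000×78/88 = 270.3409 rpm, dir flips to −; running = −270.3409
Stage 2 [93T→14T]: ω = 270.3409×93/14 = 1795.8360 rpm, dir flips to +; running = +1795.8360
Stage 3 [51T→19T]: ω = 1795.8360×51/19 = 4820.4020 rpm, dir flips to −; running = −4820.4020
Stage 4 [93T→93T]: ω = 4820.4020×93/93 = 4820.4020 rpm, dir flips to +; running = +4820.4020
Stage 5 [61T→34T]: ω = 4820.4020×61/34 = 8648.3683 rpm, dir flips to −; running = −8648.3683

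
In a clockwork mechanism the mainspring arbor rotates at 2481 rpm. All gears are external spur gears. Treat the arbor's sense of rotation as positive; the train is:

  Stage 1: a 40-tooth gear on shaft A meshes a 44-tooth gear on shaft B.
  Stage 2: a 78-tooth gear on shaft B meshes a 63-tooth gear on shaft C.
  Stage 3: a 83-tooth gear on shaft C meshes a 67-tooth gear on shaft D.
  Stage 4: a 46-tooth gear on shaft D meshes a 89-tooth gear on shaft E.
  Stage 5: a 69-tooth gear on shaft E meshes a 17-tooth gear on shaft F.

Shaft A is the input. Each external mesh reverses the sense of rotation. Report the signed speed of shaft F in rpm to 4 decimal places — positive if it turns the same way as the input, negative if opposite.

Stage 1 [40T→44T]: ω = 2481.0000×40/44 = 2255.4545 rpm, dir flips to −; running = −2255.4545
Stage 2 [78T→63T]: ω = 2255.4545×78/63 = 2792.4675 rpm, dir flips to +; running = +2792.4675
Stage 3 [83T→67T]: ω = 2792.4675×83/67 = 3459.3255 rpm, dir flips to −; running = −3459.3255
Stage 4 [46T→89T]: ω = 3459.3255×46/89 = 1787.9660 rpm, dir flips to +; running = +1787.9660
Stage 5 [69T→17T]: ω = 1787.9660×69/17 = 7257.0383 rpm, dir flips to −; running = −7257.0383

-7257.0383 rpm (opposite to input, |ω| = 7257.0383 rpm)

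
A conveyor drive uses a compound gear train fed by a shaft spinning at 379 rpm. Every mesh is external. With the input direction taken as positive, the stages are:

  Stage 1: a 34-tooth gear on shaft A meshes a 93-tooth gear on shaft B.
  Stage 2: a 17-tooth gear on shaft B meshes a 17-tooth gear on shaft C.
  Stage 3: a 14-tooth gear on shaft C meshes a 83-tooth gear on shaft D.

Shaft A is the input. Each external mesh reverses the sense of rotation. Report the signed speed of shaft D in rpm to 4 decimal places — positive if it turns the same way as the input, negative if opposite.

Stage 1 [34T→93T]: ω = 379.0000×34/93 = 138.5591 rpm, dir flips to −; running = −138.5591
Stage 2 [17T→17T]: ω = 138.5591×17/17 = 138.5591 rpm, dir flips to +; running = +138.5591
Stage 3 [14T→83T]: ω = 138.5591×14/83 = 23.3714 rpm, dir flips to −; running = −23.3714

-23.3714 rpm (opposite to input, |ω| = 23.3714 rpm)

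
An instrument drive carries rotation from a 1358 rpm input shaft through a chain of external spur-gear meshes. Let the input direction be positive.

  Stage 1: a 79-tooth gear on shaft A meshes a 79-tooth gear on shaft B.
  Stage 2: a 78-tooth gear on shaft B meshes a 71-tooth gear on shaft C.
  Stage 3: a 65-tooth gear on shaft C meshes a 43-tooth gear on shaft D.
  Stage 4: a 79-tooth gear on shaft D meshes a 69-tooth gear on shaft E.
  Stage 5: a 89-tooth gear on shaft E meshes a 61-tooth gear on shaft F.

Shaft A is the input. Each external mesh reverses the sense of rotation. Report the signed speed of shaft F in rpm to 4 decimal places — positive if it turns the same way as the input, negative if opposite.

-3767.2036 rpm (opposite to input, |ω| = 3767.2036 rpm)

Stage 1 [79T→79T]: ω = 1358.0000×79/79 = 1358.0000 rpm, dir flips to −; running = −1358.0000
Stage 2 [78T→71T]: ω = 1358.0000×78/71 = 1491.8873 rpm, dir flips to +; running = +1491.8873
Stage 3 [65T→43T]: ω = 1491.8873×65/43 = 2255.1785 rpm, dir flips to −; running = −2255.1785
Stage 4 [79T→69T]: ω = 2255.1785×79/69 = 2582.0160 rpm, dir flips to +; running = +2582.0160
Stage 5 [89T→61T]: ω = 2582.0160×89/61 = 3767.2036 rpm, dir flips to −; running = −3767.2036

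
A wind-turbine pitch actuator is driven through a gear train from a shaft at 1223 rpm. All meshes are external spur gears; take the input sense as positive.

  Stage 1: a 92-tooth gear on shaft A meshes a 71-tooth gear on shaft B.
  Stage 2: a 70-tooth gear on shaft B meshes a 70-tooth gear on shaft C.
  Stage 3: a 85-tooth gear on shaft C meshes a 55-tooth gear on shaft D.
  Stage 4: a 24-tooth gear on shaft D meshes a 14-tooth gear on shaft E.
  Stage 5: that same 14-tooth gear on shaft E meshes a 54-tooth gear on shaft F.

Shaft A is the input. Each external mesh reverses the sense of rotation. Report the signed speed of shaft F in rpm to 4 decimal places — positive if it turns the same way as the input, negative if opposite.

Stage 1 [92T→71T]: ω = 1223.0000×92/71 = 1584.7324 rpm, dir flips to −; running = −1584.7324
Stage 2 [70T→70T]: ω = 1584.7324×70/70 = 1584.7324 rpm, dir flips to +; running = +1584.7324
Stage 3 [85T→55T]: ω = 1584.7324×85/55 = 2449.1319 rpm, dir flips to −; running = −2449.1319
Stage 4 [24T→14T]: ω = 2449.1319×24/14 = 4198.5118 rpm, dir flips to +; running = +4198.5118
Stage 5 [14T→54T]: ω = 4198.5118×14/54 = 1088.5031 rpm, dir flips to −; running = −1088.5031

-1088.5031 rpm (opposite to input, |ω| = 1088.5031 rpm)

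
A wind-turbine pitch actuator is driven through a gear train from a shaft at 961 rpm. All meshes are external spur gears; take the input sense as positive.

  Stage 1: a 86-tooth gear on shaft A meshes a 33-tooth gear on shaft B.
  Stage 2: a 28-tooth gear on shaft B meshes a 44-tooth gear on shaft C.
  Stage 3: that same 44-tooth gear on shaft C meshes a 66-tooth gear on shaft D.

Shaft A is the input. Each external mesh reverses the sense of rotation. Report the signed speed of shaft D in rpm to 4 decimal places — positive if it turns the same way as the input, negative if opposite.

Stage 1 [86T→33T]: ω = 961.0000×86/33 = 2504.4242 rpm, dir flips to −; running = −2504.4242
Stage 2 [28T→44T]: ω = 2504.4242×28/44 = 1593.7245 rpm, dir flips to +; running = +1593.7245
Stage 3 [44T→66T]: ω = 1593.7245×44/66 = 1062.4830 rpm, dir flips to −; running = −1062.4830

-1062.4830 rpm (opposite to input, |ω| = 1062.4830 rpm)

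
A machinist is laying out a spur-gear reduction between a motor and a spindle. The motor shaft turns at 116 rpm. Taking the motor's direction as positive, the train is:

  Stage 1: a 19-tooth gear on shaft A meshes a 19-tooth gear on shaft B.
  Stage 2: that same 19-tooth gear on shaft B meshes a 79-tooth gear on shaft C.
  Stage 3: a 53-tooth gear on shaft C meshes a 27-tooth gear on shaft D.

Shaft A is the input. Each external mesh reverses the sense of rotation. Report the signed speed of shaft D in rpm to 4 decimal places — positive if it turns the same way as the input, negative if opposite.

-54.7642 rpm (opposite to input, |ω| = 54.7642 rpm)

Stage 1 [19T→19T]: ω = 116.0000×19/19 = 116.0000 rpm, dir flips to −; running = −116.0000
Stage 2 [19T→79T]: ω = 116.0000×19/79 = 27.8987 rpm, dir flips to +; running = +27.8987
Stage 3 [53T→27T]: ω = 27.8987×53/27 = 54.7642 rpm, dir flips to −; running = −54.7642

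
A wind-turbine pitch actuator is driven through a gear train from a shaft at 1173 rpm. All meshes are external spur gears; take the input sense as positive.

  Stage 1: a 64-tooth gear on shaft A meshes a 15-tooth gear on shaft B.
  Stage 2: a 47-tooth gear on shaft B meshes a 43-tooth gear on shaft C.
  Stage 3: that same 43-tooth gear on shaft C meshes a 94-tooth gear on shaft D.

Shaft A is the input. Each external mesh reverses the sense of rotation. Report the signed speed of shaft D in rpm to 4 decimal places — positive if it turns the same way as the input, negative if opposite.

-2502.4000 rpm (opposite to input, |ω| = 2502.4000 rpm)

Stage 1 [64T→15T]: ω = 1173.0000×64/15 = 5004.8000 rpm, dir flips to −; running = −5004.8000
Stage 2 [47T→43T]: ω = 5004.8000×47/43 = 5470.3628 rpm, dir flips to +; running = +5470.3628
Stage 3 [43T→94T]: ω = 5470.3628×43/94 = 2502.4000 rpm, dir flips to −; running = −2502.4000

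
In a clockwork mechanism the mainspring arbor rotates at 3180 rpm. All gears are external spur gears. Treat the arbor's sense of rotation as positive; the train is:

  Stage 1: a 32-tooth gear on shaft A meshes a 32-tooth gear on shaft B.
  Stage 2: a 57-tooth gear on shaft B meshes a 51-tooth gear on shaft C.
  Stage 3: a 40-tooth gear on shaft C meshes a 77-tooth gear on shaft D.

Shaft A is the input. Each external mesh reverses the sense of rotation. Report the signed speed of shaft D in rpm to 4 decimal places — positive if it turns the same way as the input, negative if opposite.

Stage 1 [32T→32T]: ω = 3180.0000×32/32 = 3180.0000 rpm, dir flips to −; running = −3180.0000
Stage 2 [57T→51T]: ω = 3180.0000×57/51 = 3554.1176 rpm, dir flips to +; running = +3554.1176
Stage 3 [40T→77T]: ω = 3554.1176×40/77 = 1846.2949 rpm, dir flips to −; running = −1846.2949

-1846.2949 rpm (opposite to input, |ω| = 1846.2949 rpm)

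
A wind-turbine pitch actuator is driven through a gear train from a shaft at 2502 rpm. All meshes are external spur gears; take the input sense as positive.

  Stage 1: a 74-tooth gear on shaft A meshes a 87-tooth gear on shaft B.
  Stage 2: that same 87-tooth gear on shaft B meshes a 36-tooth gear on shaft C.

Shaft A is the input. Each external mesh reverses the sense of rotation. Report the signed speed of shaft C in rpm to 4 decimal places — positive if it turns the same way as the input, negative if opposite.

Stage 1 [74T→87T]: ω = 2502.0000×74/87 = 2128.1379 rpm, dir flips to −; running = −2128.1379
Stage 2 [87T→36T]: ω = 2128.1379×87/36 = 5143.0000 rpm, dir flips to +; running = +5143.0000

+5143.0000 rpm (same as input, |ω| = 5143.0000 rpm)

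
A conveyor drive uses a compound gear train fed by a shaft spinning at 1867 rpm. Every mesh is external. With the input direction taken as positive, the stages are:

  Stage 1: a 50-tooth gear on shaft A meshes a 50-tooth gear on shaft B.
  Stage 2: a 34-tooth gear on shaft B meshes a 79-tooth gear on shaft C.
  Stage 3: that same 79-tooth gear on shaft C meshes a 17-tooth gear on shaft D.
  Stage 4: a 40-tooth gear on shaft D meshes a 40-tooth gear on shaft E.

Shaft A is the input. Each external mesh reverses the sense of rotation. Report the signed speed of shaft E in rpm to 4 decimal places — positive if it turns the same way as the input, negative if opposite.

Stage 1 [50T→50T]: ω = 1867.0000×50/50 = 1867.0000 rpm, dir flips to −; running = −1867.0000
Stage 2 [34T→79T]: ω = 1867.0000×34/79 = 803.5190 rpm, dir flips to +; running = +803.5190
Stage 3 [79T→17T]: ω = 803.5190×79/17 = 3734.0000 rpm, dir flips to −; running = −3734.0000
Stage 4 [40T→40T]: ω = 3734.0000×40/40 = 3734.0000 rpm, dir flips to +; running = +3734.0000

+3734.0000 rpm (same as input, |ω| = 3734.0000 rpm)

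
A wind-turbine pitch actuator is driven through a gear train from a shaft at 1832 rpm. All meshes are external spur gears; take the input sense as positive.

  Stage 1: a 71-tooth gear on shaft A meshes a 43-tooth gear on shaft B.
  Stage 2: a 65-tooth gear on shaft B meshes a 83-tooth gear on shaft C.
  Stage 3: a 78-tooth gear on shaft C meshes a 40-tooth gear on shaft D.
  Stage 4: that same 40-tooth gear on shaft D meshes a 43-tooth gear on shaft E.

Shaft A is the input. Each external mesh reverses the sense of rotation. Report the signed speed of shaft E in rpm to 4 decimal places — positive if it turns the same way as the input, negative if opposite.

+4297.1130 rpm (same as input, |ω| = 4297.1130 rpm)

Stage 1 [71T→43T]: ω = 1832.0000×71/43 = 3024.9302 rpm, dir flips to −; running = −3024.9302
Stage 2 [65T→83T]: ω = 3024.9302×65/83 = 2368.9213 rpm, dir flips to +; running = +2368.9213
Stage 3 [78T→40T]: ω = 2368.9213×78/40 = 4619.3965 rpm, dir flips to −; running = −4619.3965
Stage 4 [40T→43T]: ω = 4619.3965×40/43 = 4297.1130 rpm, dir flips to +; running = +4297.1130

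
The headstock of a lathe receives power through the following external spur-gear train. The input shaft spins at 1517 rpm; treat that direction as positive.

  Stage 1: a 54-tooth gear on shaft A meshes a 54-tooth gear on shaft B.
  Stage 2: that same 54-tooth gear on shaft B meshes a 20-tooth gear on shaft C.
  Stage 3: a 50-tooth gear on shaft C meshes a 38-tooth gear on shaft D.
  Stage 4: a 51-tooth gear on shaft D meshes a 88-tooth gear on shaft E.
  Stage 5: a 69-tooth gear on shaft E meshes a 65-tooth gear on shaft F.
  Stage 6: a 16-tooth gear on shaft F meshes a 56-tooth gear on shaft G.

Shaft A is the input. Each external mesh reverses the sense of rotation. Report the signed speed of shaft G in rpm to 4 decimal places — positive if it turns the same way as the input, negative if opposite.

Stage 1 [54T→54T]: ω = 1517.0000×54/54 = 1517.0000 rpm, dir flips to −; running = −1517.0000
Stage 2 [54T→20T]: ω = 1517.0000×54/20 = 4095.9000 rpm, dir flips to +; running = +4095.9000
Stage 3 [50T→38T]: ω = 4095.9000×50/38 = 5389.3421 rpm, dir flips to −; running = −5389.3421
Stage 4 [51T→88T]: ω = 5389.3421×51/88 = 3123.3687 rpm, dir flips to +; running = +3123.3687
Stage 5 [69T→65T]: ω = 3123.3687×69/65 = 3315.5760 rpm, dir flips to −; running = −3315.5760
Stage 6 [16T→56T]: ω = 3315.5760×16/56 = 947.3074 rpm, dir flips to +; running = +947.3074

+947.3074 rpm (same as input, |ω| = 947.3074 rpm)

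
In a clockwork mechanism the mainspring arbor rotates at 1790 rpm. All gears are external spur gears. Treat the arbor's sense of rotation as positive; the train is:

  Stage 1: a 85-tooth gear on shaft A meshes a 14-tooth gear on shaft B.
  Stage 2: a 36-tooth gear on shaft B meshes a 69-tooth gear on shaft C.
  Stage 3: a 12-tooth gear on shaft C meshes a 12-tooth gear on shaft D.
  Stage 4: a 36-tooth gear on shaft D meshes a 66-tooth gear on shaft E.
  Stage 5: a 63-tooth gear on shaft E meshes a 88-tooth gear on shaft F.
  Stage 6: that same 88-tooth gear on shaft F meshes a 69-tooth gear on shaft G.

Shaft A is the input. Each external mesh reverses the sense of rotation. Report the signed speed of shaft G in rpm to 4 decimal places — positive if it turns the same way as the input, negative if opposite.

Stage 1 [85T→14T]: ω = 1790.0000×85/14 = 10867.8571 rpm, dir flips to −; running = −10867.8571
Stage 2 [36T→69T]: ω = 10867.8571×36/69 = 5670.1863 rpm, dir flips to +; running = +5670.1863
Stage 3 [12T→12T]: ω = 5670.1863×12/12 = 5670.1863 rpm, dir flips to −; running = −5670.1863
Stage 4 [36T→66T]: ω = 5670.1863×36/66 = 3092.8289 rpm, dir flips to +; running = +3092.8289
Stage 5 [63T→88T]: ω = 3092.8289×63/88 = 2214.1843 rpm, dir flips to −; running = −2214.1843
Stage 6 [88T→69T]: ω = 2214.1843×88/69 = 2823.8873 rpm, dir flips to +; running = +2823.8873

+2823.8873 rpm (same as input, |ω| = 2823.8873 rpm)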